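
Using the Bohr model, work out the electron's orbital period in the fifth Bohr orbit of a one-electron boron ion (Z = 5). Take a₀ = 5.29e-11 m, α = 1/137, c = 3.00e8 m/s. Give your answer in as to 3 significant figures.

759 as

r = n²a₀/Z = 5²·5.29e-11/5 = 2.64e-10 m
v = Zαc/n = 5·0.00730·3.00e8/5 = 2.19e6 m/s
T = 2πr/v = 7.59e-16 s = 759 as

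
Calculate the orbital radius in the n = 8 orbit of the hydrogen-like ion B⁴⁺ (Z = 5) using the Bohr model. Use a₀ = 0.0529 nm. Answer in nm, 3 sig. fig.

0.677 nm

r_n = n²a₀/Z = 8² × 0.0529 / 5
    = 64 × 0.0529 / 5 = 0.677 nm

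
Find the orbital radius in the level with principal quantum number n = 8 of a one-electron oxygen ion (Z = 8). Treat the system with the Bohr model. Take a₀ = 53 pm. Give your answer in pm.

r_n = n²a₀/Z = 8² × 53 / 8
    = 64 × 53 / 8 = 420 pm

420 pm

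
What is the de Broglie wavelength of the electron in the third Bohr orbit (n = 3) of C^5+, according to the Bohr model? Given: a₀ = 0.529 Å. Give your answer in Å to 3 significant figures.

The Bohr quantisation condition is nλ = 2πr_n.
r_n = n²a₀/Z = 0.793 Å
λ = 2πr_n/n = 2π·0.793/3 = 1.66 Å

1.66 Å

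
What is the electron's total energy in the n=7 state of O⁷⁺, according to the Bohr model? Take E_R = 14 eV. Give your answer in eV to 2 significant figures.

-18 eV

E_n = −E_R·Z²/n² = −14 × 8²/7² = -18 eV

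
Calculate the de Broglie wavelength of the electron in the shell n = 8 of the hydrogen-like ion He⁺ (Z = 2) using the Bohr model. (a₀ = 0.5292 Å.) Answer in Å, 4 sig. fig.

13.30 Å

The Bohr quantisation condition is nλ = 2πr_n.
r_n = n²a₀/Z = 16.93 Å
λ = 2πr_n/n = 2π·16.93/8 = 13.30 Å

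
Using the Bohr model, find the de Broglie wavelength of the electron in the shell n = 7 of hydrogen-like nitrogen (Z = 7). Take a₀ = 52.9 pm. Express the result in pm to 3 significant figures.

332 pm

The Bohr quantisation condition is nλ = 2πr_n.
r_n = n²a₀/Z = 370 pm
λ = 2πr_n/n = 2π·370/7 = 332 pm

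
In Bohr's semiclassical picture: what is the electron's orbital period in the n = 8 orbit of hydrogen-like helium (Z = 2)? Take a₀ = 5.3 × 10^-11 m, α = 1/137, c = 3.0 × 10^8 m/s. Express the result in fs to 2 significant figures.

19 fs

r = n²a₀/Z = 8²·5.3 × 10^-11/2 = 1.7 × 10^-9 m
v = Zαc/n = 2·0.0073·3.0 × 10^8/8 = 5.5 × 10^5 m/s
T = 2πr/v = 1.9 × 10^-14 s = 19 fs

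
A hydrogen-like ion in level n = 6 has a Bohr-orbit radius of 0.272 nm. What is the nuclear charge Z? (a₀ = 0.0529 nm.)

r_n = n²a₀/Z ⇒ Z = n²a₀/r = 6² × 0.0529 / 0.272 ≈ 7.00
Z = 7

7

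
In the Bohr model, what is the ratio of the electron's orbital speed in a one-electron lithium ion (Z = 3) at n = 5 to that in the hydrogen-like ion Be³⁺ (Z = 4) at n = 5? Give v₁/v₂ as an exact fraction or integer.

3/4

v ∝ Z^1 · n^-1
v₁/v₂ = (3/4)^1 · (5/5)^-1 = 3/4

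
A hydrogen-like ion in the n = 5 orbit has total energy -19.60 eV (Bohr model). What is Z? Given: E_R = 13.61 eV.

E_n = −E_R Z²/n² ⇒ Z² = −E_n n²/E_R = 19.60 × 5² / 13.61 ≈ 36.00
Z = 6

6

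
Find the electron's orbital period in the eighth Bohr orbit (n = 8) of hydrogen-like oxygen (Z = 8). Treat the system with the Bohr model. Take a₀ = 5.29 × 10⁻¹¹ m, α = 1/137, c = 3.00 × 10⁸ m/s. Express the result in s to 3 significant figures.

1.21 × 10⁻¹⁵ s

r = n²a₀/Z = 8²·5.29 × 10⁻¹¹/8 = 4.23 × 10⁻¹⁰ m
v = Zαc/n = 8·0.00730·3.00 × 10⁸/8 = 2.19 × 10⁶ m/s
T = 2πr/v = 1.21 × 10⁻¹⁵ s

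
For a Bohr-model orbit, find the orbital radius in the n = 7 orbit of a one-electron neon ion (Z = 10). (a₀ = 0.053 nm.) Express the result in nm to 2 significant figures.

0.26 nm

r_n = n²a₀/Z = 7² × 0.053 / 10
    = 49 × 0.053 / 10 = 0.26 nm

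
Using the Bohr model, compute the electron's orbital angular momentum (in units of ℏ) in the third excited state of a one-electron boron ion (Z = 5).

4

L_n = nℏ, so L/ℏ = n = 4.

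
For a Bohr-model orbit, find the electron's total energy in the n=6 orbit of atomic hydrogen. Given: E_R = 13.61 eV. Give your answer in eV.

E_n = −E_R·Z²/n² = −13.61 × 1²/6² = -0.3781 eV

-0.3781 eV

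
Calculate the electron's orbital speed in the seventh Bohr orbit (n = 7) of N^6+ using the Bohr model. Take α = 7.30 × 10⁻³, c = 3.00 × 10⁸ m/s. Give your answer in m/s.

v_n = Zαc/n = 7 × 0.00730 × 3.00 × 10⁸ / 7
    = 2.19 × 10⁶ m/s

2.19 × 10⁶ m/s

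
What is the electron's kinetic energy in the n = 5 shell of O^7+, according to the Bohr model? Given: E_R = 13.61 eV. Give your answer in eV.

34.84 eV

For a Coulomb orbit the virial theorem gives K = −E_n.
E_n = −E_R·Z²/n², so K = E_R·Z²/n² = 13.61 × 8²/5² = 34.84 eV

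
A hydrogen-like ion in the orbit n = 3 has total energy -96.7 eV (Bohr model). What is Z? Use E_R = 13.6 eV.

8

E_n = −E_R Z²/n² ⇒ Z² = −E_n n²/E_R = 96.7 × 3² / 13.6 ≈ 63.99
Z = 8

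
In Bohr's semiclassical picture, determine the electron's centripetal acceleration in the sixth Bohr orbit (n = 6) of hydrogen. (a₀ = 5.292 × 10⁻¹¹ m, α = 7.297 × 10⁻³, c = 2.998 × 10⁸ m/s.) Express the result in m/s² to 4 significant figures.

6.978 × 10¹⁹ m/s²

r = n²a₀/Z = 1.905 × 10⁻⁹ m, v = Zαc/n = 3.646 × 10⁵ m/s
a = v²/r = (3.646 × 10⁵)² / 1.905 × 10⁻⁹ = 6.978 × 10¹⁹ m/s²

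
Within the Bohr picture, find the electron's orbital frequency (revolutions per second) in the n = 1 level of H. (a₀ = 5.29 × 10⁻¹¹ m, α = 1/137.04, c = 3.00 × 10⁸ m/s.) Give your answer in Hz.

r = n²a₀/Z = 5.29 × 10⁻¹¹ m, v = Zαc/n = 2.19 × 10⁶ m/s
f = v/(2πr) = 6.59 × 10¹⁵ Hz

6.59 × 10¹⁵ Hz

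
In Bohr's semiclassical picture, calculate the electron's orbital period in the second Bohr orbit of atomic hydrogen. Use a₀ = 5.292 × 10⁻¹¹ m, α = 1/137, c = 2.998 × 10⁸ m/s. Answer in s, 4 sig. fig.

r = n²a₀/Z = 2²·5.292 × 10⁻¹¹/1 = 2.117 × 10⁻¹⁰ m
v = Zαc/n = 1·0.007299·2.998 × 10⁸/2 = 1.094 × 10⁶ m/s
T = 2πr/v = 1.216 × 10⁻¹⁵ s

1.216 × 10⁻¹⁵ s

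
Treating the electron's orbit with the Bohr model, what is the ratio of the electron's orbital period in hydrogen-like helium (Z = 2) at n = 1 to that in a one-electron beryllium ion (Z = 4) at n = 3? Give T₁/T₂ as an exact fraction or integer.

T ∝ Z^-2 · n^3
T₁/T₂ = (2/4)^-2 · (1/3)^3 = 4/27

4/27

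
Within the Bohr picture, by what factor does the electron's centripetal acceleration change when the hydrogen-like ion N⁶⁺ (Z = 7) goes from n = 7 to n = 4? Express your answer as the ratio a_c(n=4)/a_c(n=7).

a_c ∝ Z^3 · n^-4; with Z fixed, a_c ∝ n^-4.
a_c(n=4)/a_c(n=7) = (4/7)^-4 = 2401/256

2401/256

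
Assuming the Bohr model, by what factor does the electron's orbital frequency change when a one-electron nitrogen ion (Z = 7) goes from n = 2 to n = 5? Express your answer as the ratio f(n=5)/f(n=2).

8/125

f ∝ Z^2 · n^-3; with Z fixed, f ∝ n^-3.
f(n=5)/f(n=2) = (5/2)^-3 = 8/125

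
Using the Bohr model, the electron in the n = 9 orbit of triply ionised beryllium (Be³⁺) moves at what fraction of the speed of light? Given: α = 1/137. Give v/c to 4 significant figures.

0.003244

v_n = Zαc/n, so v/c = Zα/n = 4 × 0.007299 / 9 = 0.003244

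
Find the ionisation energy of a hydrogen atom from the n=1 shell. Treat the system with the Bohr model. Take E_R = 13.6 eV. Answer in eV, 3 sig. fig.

13.6 eV

E_n = −E_R·Z²/n² = −13.6 × 1²/1² eV = -13.6 eV
Ionisation energy = −E_n = 13.6 eV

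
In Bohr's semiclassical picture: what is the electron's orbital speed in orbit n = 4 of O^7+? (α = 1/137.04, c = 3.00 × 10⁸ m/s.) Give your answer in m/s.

v_n = Zαc/n = 8 × 0.00730 × 3.00 × 10⁸ / 4
    = 4.38 × 10⁶ m/s

4.38 × 10⁶ m/s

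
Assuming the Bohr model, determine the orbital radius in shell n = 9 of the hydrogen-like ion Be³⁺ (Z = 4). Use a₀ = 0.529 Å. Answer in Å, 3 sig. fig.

10.7 Å

r_n = n²a₀/Z = 9² × 0.529 / 4
    = 81 × 0.529 / 4 = 10.7 Å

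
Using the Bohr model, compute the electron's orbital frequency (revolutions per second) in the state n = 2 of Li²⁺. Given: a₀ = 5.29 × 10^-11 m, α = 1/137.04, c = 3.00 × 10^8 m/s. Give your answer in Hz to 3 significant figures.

r = n²a₀/Z = 7.05 × 10^-11 m, v = Zαc/n = 3.28 × 10^6 m/s
f = v/(2πr) = 7.41 × 10^15 Hz

7.41 × 10^15 Hz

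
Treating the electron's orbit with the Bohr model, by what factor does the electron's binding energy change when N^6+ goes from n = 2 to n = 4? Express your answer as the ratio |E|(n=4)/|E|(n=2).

1/4

|E| ∝ Z^2 · n^-2; with Z fixed, |E| ∝ n^-2.
|E|(n=4)/|E|(n=2) = (4/2)^-2 = 1/4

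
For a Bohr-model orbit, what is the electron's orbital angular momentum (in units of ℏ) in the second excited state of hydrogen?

3

L_n = nℏ, so L/ℏ = n = 3.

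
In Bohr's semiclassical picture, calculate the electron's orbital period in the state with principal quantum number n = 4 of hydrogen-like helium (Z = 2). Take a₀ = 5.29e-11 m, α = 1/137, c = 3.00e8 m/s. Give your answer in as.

r = n²a₀/Z = 4²·5.29e-11/2 = 4.23e-10 m
v = Zαc/n = 2·0.00730·3.00e8/4 = 1.09e6 m/s
T = 2πr/v = 2.43e-15 s = 2430 as

2430 as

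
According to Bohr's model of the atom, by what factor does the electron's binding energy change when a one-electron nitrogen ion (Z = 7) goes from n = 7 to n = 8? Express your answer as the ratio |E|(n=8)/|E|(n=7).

|E| ∝ Z^2 · n^-2; with Z fixed, |E| ∝ n^-2.
|E|(n=8)/|E|(n=7) = (8/7)^-2 = 49/64

49/64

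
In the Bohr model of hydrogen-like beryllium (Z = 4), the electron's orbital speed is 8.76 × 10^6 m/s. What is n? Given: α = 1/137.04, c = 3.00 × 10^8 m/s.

1

v_n = Zαc/n ⇒ n = Zαc/v = 4 × 0.00730 × 3.00 × 10^8 / 8.76 × 10^6 ≈ 1.00
n = 1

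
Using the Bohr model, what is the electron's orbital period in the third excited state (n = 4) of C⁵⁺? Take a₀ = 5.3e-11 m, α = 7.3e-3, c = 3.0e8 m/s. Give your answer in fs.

r = n²a₀/Z = 4²·5.3e-11/6 = 1.4e-10 m
v = Zαc/n = 6·0.0073·3.0e8/4 = 3.3e6 m/s
T = 2πr/v = 2.7e-16 s = 0.27 fs

0.27 fs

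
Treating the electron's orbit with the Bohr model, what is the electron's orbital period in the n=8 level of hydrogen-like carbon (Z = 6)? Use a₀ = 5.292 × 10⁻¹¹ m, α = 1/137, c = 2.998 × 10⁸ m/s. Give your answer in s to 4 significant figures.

r = n²a₀/Z = 8²·5.292 × 10⁻¹¹/6 = 5.645 × 10⁻¹⁰ m
v = Zαc/n = 6·0.007299·2.998 × 10⁸/8 = 1.641 × 10⁶ m/s
T = 2πr/v = 2.161 × 10⁻¹⁵ s

2.161 × 10⁻¹⁵ s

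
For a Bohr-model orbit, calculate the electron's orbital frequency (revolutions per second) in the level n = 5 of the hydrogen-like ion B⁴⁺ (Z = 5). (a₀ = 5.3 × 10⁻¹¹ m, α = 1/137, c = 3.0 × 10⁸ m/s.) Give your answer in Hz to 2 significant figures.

r = n²a₀/Z = 2.6 × 10⁻¹⁰ m, v = Zαc/n = 2.2 × 10⁶ m/s
f = v/(2πr) = 1.3 × 10¹⁵ Hz

1.3 × 10¹⁵ Hz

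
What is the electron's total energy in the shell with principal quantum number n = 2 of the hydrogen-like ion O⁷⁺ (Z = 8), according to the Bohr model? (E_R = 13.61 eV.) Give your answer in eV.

-217.8 eV

E_n = −E_R·Z²/n² = −13.61 × 8²/2² = -217.8 eV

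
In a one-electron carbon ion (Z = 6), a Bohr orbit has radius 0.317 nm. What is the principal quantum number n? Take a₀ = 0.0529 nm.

r_n = n²a₀/Z ⇒ n² = rZ/a₀ = 0.317 × 6 / 0.0529 ≈ 35.95
n = 6

6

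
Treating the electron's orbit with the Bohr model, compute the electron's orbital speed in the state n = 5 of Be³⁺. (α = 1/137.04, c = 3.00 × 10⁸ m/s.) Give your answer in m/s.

v_n = Zαc/n = 4 × 0.00730 × 3.00 × 10⁸ / 5
    = 1.75 × 10⁶ m/s

1.75 × 10⁶ m/s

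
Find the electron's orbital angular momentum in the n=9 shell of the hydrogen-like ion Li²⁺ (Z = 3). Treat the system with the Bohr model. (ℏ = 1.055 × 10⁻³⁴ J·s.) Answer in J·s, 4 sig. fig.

9.495 × 10⁻³⁴ J·s

L_n = nℏ = 9 × 1.055 × 10⁻³⁴ = 9.495 × 10⁻³⁴ J·s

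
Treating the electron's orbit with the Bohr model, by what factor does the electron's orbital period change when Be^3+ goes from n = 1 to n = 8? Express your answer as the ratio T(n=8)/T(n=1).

T ∝ Z^-2 · n^3; with Z fixed, T ∝ n^3.
T(n=8)/T(n=1) = (8/1)^3 = 512

512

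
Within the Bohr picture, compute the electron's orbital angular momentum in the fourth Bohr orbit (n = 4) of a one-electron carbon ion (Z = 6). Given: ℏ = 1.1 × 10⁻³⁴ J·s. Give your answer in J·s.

4.4 × 10⁻³⁴ J·s

L_n = nℏ = 4 × 1.1 × 10⁻³⁴ = 4.4 × 10⁻³⁴ J·s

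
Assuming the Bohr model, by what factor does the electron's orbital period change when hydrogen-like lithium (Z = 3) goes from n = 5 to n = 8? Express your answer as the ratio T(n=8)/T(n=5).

T ∝ Z^-2 · n^3; with Z fixed, T ∝ n^3.
T(n=8)/T(n=5) = (8/5)^3 = 512/125

512/125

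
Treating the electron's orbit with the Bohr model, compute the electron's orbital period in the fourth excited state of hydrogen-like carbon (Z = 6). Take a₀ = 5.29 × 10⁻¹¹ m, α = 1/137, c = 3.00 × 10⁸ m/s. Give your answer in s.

r = n²a₀/Z = 5²·5.29 × 10⁻¹¹/6 = 2.20 × 10⁻¹⁰ m
v = Zαc/n = 6·0.00730·3.00 × 10⁸/5 = 2.63 × 10⁶ m/s
T = 2πr/v = 5.27 × 10⁻¹⁶ s

5.27 × 10⁻¹⁶ s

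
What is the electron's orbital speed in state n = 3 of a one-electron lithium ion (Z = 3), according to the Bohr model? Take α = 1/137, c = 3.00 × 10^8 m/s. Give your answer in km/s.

2190 km/s

v_n = Zαc/n = 3 × 0.00730 × 3.00 × 10^8 / 3
    = 2190 km/s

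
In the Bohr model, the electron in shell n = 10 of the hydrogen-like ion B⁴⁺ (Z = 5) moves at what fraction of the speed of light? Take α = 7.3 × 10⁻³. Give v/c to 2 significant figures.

0.0036

v_n = Zαc/n, so v/c = Zα/n = 5 × 0.0073 / 10 = 0.0036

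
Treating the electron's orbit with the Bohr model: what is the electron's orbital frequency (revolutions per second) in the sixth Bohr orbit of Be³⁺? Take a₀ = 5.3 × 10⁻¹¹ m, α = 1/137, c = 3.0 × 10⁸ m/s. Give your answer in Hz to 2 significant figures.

4.9 × 10¹⁴ Hz

r = n²a₀/Z = 4.8 × 10⁻¹⁰ m, v = Zαc/n = 1.5 × 10⁶ m/s
f = v/(2πr) = 4.9 × 10¹⁴ Hz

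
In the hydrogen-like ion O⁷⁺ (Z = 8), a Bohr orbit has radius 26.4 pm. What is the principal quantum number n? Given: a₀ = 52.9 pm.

2

r_n = n²a₀/Z ⇒ n² = rZ/a₀ = 26.4 × 8 / 52.9 ≈ 3.99
n = 2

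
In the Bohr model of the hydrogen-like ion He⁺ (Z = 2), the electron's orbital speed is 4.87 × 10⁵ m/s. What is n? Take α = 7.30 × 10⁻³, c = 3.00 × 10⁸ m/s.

9

v_n = Zαc/n ⇒ n = Zαc/v = 2 × 0.00730 × 3.00 × 10⁸ / 4.87 × 10⁵ ≈ 8.99
n = 9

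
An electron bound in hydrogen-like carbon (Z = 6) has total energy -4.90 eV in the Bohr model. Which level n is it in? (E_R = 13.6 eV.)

10

E_n = −E_R Z²/n² ⇒ n² = E_R Z²/(−E_n) = 13.6 × 6² / 4.90 ≈ 99.92
n = 10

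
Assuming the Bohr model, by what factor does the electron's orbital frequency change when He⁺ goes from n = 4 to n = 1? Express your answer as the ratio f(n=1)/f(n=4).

f ∝ Z^2 · n^-3; with Z fixed, f ∝ n^-3.
f(n=1)/f(n=4) = (1/4)^-3 = 64

64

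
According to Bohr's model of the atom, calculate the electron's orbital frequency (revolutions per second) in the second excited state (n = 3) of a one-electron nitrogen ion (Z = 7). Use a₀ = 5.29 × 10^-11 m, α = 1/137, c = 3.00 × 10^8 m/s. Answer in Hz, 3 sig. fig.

1.20 × 10^16 Hz

r = n²a₀/Z = 6.80 × 10^-11 m, v = Zαc/n = 5.11 × 10^6 m/s
f = v/(2πr) = 1.20 × 10^16 Hz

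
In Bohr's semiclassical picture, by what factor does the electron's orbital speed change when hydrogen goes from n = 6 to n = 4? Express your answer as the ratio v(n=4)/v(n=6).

3/2

v ∝ Z^1 · n^-1; with Z fixed, v ∝ n^-1.
v(n=4)/v(n=6) = (4/6)^-1 = 3/2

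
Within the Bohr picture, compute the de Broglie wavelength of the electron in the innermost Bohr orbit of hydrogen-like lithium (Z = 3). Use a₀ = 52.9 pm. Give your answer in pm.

111 pm

The Bohr quantisation condition is nλ = 2πr_n.
r_n = n²a₀/Z = 17.6 pm
λ = 2πr_n/n = 2π·17.6/1 = 111 pm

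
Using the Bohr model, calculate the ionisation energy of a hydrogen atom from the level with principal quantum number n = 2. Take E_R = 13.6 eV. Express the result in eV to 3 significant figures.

3.40 eV

E_n = −E_R·Z²/n² = −13.6 × 1²/2² eV = -3.40 eV
Ionisation energy = −E_n = 3.40 eV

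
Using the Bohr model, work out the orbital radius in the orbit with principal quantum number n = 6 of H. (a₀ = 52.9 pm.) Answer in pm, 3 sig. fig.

1900 pm

r_n = n²a₀/Z = 6² × 52.9 / 1
    = 36 × 52.9 / 1 = 1900 pm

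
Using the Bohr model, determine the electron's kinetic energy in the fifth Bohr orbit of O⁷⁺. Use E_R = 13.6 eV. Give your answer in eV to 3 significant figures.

For a Coulomb orbit the virial theorem gives K = −E_n.
E_n = −E_R·Z²/n², so K = E_R·Z²/n² = 13.6 × 8²/5² = 34.8 eV

34.8 eV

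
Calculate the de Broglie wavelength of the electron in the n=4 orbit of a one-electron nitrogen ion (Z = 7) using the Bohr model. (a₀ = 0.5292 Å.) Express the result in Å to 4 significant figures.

The Bohr quantisation condition is nλ = 2πr_n.
r_n = n²a₀/Z = 1.210 Å
λ = 2πr_n/n = 2π·1.210/4 = 1.900 Å

1.900 Å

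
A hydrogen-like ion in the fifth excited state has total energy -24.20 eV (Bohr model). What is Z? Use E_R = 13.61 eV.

8

E_n = −E_R Z²/n² ⇒ Z² = −E_n n²/E_R = 24.20 × 6² / 13.61 ≈ 64.01
Z = 8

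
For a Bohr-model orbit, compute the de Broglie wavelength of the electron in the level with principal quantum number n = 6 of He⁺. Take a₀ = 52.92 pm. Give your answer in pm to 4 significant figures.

The Bohr quantisation condition is nλ = 2πr_n.
r_n = n²a₀/Z = 952.6 pm
λ = 2πr_n/n = 2π·952.6/6 = 997.5 pm

997.5 pm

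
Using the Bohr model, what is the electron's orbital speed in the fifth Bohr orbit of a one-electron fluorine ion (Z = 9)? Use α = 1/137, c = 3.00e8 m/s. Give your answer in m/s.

3.94e6 m/s

v_n = Zαc/n = 9 × 0.00730 × 3.00e8 / 5
    = 3.94e6 m/s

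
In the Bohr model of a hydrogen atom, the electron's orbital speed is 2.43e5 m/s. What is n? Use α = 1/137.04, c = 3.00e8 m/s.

v_n = Zαc/n ⇒ n = Zαc/v = 1 × 0.00730 × 3.00e8 / 2.43e5 ≈ 9.01
n = 9

9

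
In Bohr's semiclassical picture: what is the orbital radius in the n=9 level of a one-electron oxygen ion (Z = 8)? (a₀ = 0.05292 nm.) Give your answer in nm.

0.5358 nm

r_n = n²a₀/Z = 9² × 0.05292 / 8
    = 81 × 0.05292 / 8 = 0.5358 nm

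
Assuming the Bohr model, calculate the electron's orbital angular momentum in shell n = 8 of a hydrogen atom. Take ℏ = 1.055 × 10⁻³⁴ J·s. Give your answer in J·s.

L_n = nℏ = 8 × 1.055 × 10⁻³⁴ = 8.440 × 10⁻³⁴ J·s

8.440 × 10⁻³⁴ J·s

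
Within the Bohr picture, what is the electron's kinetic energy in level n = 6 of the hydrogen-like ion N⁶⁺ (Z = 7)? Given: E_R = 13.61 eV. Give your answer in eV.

18.52 eV

For a Coulomb orbit the virial theorem gives K = −E_n.
E_n = −E_R·Z²/n², so K = E_R·Z²/n² = 13.61 × 7²/6² = 18.52 eV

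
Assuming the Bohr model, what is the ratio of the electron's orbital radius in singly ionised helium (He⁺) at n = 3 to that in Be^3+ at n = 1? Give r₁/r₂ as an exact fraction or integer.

18

r ∝ Z^-1 · n^2
r₁/r₂ = (2/4)^-1 · (3/1)^2 = 18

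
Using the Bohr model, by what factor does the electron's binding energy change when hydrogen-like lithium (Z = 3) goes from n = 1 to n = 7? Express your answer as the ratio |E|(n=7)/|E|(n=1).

1/49

|E| ∝ Z^2 · n^-2; with Z fixed, |E| ∝ n^-2.
|E|(n=7)/|E|(n=1) = (7/1)^-2 = 1/49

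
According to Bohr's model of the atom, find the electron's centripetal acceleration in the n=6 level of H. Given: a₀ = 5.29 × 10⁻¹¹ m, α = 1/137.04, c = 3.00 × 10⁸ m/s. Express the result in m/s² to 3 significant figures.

r = n²a₀/Z = 1.90 × 10⁻⁹ m, v = Zαc/n = 3.65 × 10⁵ m/s
a = v²/r = (3.65 × 10⁵)² / 1.90 × 10⁻⁹ = 6.99 × 10¹⁹ m/s²

6.99 × 10¹⁹ m/s²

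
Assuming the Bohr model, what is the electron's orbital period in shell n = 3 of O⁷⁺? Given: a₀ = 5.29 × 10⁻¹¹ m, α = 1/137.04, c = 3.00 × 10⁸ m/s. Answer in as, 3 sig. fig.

64.1 as

r = n²a₀/Z = 3²·5.29 × 10⁻¹¹/8 = 5.95 × 10⁻¹¹ m
v = Zαc/n = 8·0.00730·3.00 × 10⁸/3 = 5.84 × 10⁶ m/s
T = 2πr/v = 6.41 × 10⁻¹⁷ s = 64.1 as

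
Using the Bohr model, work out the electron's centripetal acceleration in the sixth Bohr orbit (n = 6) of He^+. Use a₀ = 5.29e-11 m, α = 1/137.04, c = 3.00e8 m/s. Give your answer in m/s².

5.59e20 m/s²

r = n²a₀/Z = 9.52e-10 m, v = Zαc/n = 7.30e5 m/s
a = v²/r = (7.30e5)² / 9.52e-10 = 5.59e20 m/s²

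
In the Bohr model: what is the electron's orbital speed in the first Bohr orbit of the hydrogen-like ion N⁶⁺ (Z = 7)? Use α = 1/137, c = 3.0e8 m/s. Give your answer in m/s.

v_n = Zαc/n = 7 × 0.0073 × 3.0e8 / 1
    = 1.5e7 m/s

1.5e7 m/s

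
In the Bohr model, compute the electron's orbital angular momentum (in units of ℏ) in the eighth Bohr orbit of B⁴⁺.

L_n = nℏ, so L/ℏ = n = 8.

8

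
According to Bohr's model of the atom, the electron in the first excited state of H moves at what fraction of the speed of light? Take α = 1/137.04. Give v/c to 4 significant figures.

v_n = Zαc/n, so v/c = Zα/n = 1 × 0.007297 / 2 = 0.003649

0.003649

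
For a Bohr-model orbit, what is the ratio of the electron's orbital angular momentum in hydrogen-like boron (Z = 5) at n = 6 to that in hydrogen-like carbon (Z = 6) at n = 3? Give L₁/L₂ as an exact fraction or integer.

2

L = nℏ is independent of Z.
L₁/L₂ = n₁/n₂ = 6/3 = 2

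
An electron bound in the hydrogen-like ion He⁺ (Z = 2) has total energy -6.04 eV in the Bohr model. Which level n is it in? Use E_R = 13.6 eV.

E_n = −E_R Z²/n² ⇒ n² = E_R Z²/(−E_n) = 13.6 × 2² / 6.04 ≈ 9.01
n = 3

3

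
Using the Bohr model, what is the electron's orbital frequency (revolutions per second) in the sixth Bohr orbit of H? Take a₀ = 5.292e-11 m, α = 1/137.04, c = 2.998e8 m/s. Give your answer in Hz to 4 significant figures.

3.046e13 Hz

r = n²a₀/Z = 1.905e-9 m, v = Zαc/n = 3.646e5 m/s
f = v/(2πr) = 3.046e13 Hz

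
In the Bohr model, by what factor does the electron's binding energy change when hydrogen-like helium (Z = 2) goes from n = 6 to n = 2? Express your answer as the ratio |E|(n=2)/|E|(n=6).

|E| ∝ Z^2 · n^-2; with Z fixed, |E| ∝ n^-2.
|E|(n=2)/|E|(n=6) = (2/6)^-2 = 9

9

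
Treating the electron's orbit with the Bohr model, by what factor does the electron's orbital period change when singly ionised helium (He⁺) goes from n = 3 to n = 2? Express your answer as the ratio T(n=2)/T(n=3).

8/27

T ∝ Z^-2 · n^3; with Z fixed, T ∝ n^3.
T(n=2)/T(n=3) = (2/3)^3 = 8/27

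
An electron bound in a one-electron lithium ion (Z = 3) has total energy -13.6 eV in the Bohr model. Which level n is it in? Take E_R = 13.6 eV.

E_n = −E_R Z²/n² ⇒ n² = E_R Z²/(−E_n) = 13.6 × 3² / 13.6 ≈ 9.00
n = 3

3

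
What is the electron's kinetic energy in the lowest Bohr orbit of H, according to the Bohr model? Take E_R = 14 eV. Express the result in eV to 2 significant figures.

For a Coulomb orbit the virial theorem gives K = −E_n.
E_n = −E_R·Z²/n², so K = E_R·Z²/n² = 14 × 1²/1² = 14 eV

14 eV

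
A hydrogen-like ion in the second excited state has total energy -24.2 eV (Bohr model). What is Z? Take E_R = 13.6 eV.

4

E_n = −E_R Z²/n² ⇒ Z² = −E_n n²/E_R = 24.2 × 3² / 13.6 ≈ 16.01
Z = 4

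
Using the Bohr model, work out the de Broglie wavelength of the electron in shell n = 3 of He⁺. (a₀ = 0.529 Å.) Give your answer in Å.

The Bohr quantisation condition is nλ = 2πr_n.
r_n = n²a₀/Z = 2.38 Å
λ = 2πr_n/n = 2π·2.38/3 = 4.99 Å

4.99 Å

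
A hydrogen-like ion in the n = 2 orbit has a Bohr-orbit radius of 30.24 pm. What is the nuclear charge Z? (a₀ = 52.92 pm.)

7

r_n = n²a₀/Z ⇒ Z = n²a₀/r = 2² × 52.92 / 30.24 ≈ 7.00
Z = 7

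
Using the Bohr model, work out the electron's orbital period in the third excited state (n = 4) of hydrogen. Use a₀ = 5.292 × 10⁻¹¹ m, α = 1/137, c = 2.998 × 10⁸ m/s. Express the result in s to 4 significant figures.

r = n²a₀/Z = 4²·5.292 × 10⁻¹¹/1 = 8.467 × 10⁻¹⁰ m
v = Zαc/n = 1·0.007299·2.998 × 10⁸/4 = 5.471 × 10⁵ m/s
T = 2πr/v = 9.725 × 10⁻¹⁵ s

9.725 × 10⁻¹⁵ s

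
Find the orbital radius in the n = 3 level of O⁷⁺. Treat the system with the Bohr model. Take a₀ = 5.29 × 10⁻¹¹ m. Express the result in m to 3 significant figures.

r_n = n²a₀/Z = 3² × 5.29 × 10⁻¹¹ / 8
    = 9 × 5.29 × 10⁻¹¹ / 8 = 5.95 × 10⁻¹¹ m

5.95 × 10⁻¹¹ m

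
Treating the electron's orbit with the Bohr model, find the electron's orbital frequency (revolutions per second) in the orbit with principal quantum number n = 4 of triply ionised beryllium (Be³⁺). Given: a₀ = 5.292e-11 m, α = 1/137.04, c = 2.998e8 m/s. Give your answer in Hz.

r = n²a₀/Z = 2.117e-10 m, v = Zαc/n = 2.188e6 m/s
f = v/(2πr) = 1.645e15 Hz

1.645e15 Hz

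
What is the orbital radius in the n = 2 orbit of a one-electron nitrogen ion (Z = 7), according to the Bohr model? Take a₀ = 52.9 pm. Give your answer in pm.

30.2 pm

r_n = n²a₀/Z = 2² × 52.9 / 7
    = 4 × 52.9 / 7 = 30.2 pm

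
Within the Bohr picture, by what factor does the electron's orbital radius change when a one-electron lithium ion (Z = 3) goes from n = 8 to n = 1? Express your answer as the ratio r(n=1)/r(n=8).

r ∝ Z^-1 · n^2; with Z fixed, r ∝ n^2.
r(n=1)/r(n=8) = (1/8)^2 = 1/64

1/64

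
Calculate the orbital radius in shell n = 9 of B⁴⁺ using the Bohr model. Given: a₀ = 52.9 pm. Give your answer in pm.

r_n = n²a₀/Z = 9² × 52.9 / 5
    = 81 × 52.9 / 5 = 857 pm

857 pm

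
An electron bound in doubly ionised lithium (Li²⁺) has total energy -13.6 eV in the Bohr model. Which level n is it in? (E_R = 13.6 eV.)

3

E_n = −E_R Z²/n² ⇒ n² = E_R Z²/(−E_n) = 13.6 × 3² / 13.6 ≈ 9.00
n = 3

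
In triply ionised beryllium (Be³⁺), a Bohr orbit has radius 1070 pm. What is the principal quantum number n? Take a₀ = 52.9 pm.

r_n = n²a₀/Z ⇒ n² = rZ/a₀ = 1070 × 4 / 52.9 ≈ 80.91
n = 9

9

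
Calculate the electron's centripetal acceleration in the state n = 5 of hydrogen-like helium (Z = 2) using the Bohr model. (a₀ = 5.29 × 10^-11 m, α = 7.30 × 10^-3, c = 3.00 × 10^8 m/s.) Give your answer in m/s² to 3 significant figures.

1.16 × 10^21 m/s²

r = n²a₀/Z = 6.61 × 10^-10 m, v = Zαc/n = 8.76 × 10^5 m/s
a = v²/r = (8.76 × 10^5)² / 6.61 × 10^-10 = 1.16 × 10^21 m/s²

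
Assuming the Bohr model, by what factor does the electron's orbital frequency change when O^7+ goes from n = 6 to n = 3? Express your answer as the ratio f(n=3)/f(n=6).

f ∝ Z^2 · n^-3; with Z fixed, f ∝ n^-3.
f(n=3)/f(n=6) = (3/6)^-3 = 8

8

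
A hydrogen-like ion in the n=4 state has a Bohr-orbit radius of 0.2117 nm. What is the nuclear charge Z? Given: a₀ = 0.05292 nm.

r_n = n²a₀/Z ⇒ Z = n²a₀/r = 4² × 0.05292 / 0.2117 ≈ 4.00
Z = 4

4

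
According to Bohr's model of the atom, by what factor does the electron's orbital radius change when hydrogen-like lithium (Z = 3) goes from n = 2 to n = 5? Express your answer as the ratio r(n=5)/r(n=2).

25/4

r ∝ Z^-1 · n^2; with Z fixed, r ∝ n^2.
r(n=5)/r(n=2) = (5/2)^2 = 25/4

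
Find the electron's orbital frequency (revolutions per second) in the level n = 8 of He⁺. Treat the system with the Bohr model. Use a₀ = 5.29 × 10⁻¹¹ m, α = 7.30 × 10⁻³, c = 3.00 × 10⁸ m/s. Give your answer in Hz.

5.15 × 10¹³ Hz

r = n²a₀/Z = 1.69 × 10⁻⁹ m, v = Zαc/n = 5.47 × 10⁵ m/s
f = v/(2πr) = 5.15 × 10¹³ Hz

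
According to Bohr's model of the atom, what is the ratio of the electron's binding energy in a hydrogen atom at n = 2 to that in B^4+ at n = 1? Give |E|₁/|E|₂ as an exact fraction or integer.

1/100

|E| ∝ Z^2 · n^-2
|E|₁/|E|₂ = (1/5)^2 · (2/1)^-2 = 1/100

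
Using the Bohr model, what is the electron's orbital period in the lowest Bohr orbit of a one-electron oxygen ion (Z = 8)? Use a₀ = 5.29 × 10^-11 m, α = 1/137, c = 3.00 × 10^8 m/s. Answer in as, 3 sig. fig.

r = n²a₀/Z = 1²·5.29 × 10^-11/8 = 6.61 × 10^-12 m
v = Zαc/n = 8·0.00730·3.00 × 10^8/1 = 1.75 × 10^7 m/s
T = 2πr/v = 2.37 × 10^-18 s = 2.37 as

2.37 as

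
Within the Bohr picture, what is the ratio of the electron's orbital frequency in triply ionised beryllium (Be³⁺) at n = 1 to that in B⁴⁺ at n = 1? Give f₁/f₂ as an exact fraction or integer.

f ∝ Z^2 · n^-3
f₁/f₂ = (4/5)^2 · (1/1)^-3 = 16/25

16/25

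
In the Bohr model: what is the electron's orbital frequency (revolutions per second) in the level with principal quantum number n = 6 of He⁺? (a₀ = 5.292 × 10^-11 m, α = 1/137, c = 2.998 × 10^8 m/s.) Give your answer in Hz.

r = n²a₀/Z = 9.526 × 10^-10 m, v = Zαc/n = 7.294 × 10^5 m/s
f = v/(2πr) = 1.219 × 10^14 Hz

1.219 × 10^14 Hz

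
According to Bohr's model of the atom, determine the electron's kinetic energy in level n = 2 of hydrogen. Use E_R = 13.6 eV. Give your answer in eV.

3.40 eV

For a Coulomb orbit the virial theorem gives K = −E_n.
E_n = −E_R·Z²/n², so K = E_R·Z²/n² = 13.6 × 1²/2² = 3.40 eV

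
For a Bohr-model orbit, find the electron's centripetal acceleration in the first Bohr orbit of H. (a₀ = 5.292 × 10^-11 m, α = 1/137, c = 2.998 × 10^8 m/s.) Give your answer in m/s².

r = n²a₀/Z = 5.292 × 10^-11 m, v = Zαc/n = 2.188 × 10^6 m/s
a = v²/r = (2.188 × 10^6)² / 5.292 × 10^-11 = 9.049 × 10^22 m/s²

9.049 × 10^22 m/s²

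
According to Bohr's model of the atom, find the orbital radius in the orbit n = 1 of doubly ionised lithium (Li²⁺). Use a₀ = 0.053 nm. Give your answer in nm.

0.018 nm

r_n = n²a₀/Z = 1² × 0.053 / 3
    = 1 × 0.053 / 3 = 0.018 nm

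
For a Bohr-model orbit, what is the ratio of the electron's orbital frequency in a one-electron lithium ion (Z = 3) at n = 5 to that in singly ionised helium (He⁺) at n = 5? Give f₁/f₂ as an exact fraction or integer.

f ∝ Z^2 · n^-3
f₁/f₂ = (3/2)^2 · (5/5)^-3 = 9/4

9/4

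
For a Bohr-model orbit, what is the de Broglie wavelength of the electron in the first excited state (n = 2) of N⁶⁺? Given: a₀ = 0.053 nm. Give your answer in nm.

0.095 nm

The Bohr quantisation condition is nλ = 2πr_n.
r_n = n²a₀/Z = 0.030 nm
λ = 2πr_n/n = 2π·0.030/2 = 0.095 nm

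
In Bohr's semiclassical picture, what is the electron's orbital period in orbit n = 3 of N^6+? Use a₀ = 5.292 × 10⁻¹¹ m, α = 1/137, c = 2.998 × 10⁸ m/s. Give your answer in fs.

r = n²a₀/Z = 3²·5.292 × 10⁻¹¹/7 = 6.804 × 10⁻¹¹ m
v = Zαc/n = 7·0.007299·2.998 × 10⁸/3 = 5.106 × 10⁶ m/s
T = 2πr/v = 8.373 × 10⁻¹⁷ s = 0.08373 fs

0.08373 fs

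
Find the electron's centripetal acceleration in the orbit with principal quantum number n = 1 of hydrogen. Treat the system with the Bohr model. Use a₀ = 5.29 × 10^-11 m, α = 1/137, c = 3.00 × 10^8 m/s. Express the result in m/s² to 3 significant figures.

9.06 × 10^22 m/s²

r = n²a₀/Z = 5.29 × 10^-11 m, v = Zαc/n = 2.19 × 10^6 m/s
a = v²/r = (2.19 × 10^6)² / 5.29 × 10^-11 = 9.06 × 10^22 m/s²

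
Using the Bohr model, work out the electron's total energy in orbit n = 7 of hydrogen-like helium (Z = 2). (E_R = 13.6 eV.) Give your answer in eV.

-1.11 eV

E_n = −E_R·Z²/n² = −13.6 × 2²/7² = -1.11 eV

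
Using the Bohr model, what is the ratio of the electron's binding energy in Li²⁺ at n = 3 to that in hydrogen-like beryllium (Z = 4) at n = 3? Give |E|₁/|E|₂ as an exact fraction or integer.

9/16

|E| ∝ Z^2 · n^-2
|E|₁/|E|₂ = (3/4)^2 · (3/3)^-2 = 9/16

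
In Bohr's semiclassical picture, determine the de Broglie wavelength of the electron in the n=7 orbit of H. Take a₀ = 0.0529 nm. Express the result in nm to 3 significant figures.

2.33 nm

The Bohr quantisation condition is nλ = 2πr_n.
r_n = n²a₀/Z = 2.59 nm
λ = 2πr_n/n = 2π·2.59/7 = 2.33 nm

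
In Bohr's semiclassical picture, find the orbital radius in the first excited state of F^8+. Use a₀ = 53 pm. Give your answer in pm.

24 pm

r_n = n²a₀/Z = 2² × 53 / 9
    = 4 × 53 / 9 = 24 pm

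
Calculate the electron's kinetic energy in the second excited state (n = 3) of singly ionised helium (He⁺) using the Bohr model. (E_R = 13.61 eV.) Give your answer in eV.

For a Coulomb orbit the virial theorem gives K = −E_n.
E_n = −E_R·Z²/n², so K = E_R·Z²/n² = 13.61 × 2²/3² = 6.049 eV

6.049 eV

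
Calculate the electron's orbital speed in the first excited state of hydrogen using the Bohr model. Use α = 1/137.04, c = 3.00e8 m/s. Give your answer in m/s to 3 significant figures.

v_n = Zαc/n = 1 × 0.00730 × 3.00e8 / 2
    = 1.09e6 m/s

1.09e6 m/s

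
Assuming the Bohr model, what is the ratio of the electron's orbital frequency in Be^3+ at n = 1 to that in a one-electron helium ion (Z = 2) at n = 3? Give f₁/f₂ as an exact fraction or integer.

108

f ∝ Z^2 · n^-3
f₁/f₂ = (4/2)^2 · (1/3)^-3 = 108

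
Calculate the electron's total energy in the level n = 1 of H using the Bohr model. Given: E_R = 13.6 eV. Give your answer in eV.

-13.6 eV

E_n = −E_R·Z²/n² = −13.6 × 1²/1² = -13.6 eV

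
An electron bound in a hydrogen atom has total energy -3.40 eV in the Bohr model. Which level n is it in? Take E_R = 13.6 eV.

E_n = −E_R Z²/n² ⇒ n² = E_R Z²/(−E_n) = 13.6 × 1² / 3.40 ≈ 4.00
n = 2

2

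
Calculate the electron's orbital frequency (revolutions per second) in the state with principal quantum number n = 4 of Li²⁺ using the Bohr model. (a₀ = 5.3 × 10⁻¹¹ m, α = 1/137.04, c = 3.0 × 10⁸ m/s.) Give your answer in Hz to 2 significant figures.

r = n²a₀/Z = 2.8 × 10⁻¹⁰ m, v = Zαc/n = 1.6 × 10⁶ m/s
f = v/(2πr) = 9.2 × 10¹⁴ Hz

9.2 × 10¹⁴ Hz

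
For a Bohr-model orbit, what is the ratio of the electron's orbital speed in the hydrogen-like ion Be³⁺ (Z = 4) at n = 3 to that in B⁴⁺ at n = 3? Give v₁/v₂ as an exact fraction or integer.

v ∝ Z^1 · n^-1
v₁/v₂ = (4/5)^1 · (3/3)^-1 = 4/5

4/5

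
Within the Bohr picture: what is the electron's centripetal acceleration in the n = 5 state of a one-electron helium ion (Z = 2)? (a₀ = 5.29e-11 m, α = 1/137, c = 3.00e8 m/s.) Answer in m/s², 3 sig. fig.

1.16e21 m/s²

r = n²a₀/Z = 6.61e-10 m, v = Zαc/n = 8.76e5 m/s
a = v²/r = (8.76e5)² / 6.61e-10 = 1.16e21 m/s²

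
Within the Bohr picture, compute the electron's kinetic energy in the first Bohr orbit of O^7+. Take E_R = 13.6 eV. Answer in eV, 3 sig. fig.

For a Coulomb orbit the virial theorem gives K = −E_n.
E_n = −E_R·Z²/n², so K = E_R·Z²/n² = 13.6 × 8²/1² = 870 eV

870 eV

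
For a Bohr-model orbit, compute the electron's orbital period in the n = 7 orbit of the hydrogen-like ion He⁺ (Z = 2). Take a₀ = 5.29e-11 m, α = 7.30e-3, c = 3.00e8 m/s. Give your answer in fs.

r = n²a₀/Z = 7²·5.29e-11/2 = 1.30e-9 m
v = Zαc/n = 2·0.00730·3.00e8/7 = 6.26e5 m/s
T = 2πr/v = 1.30e-14 s = 13.0 fs

13.0 fs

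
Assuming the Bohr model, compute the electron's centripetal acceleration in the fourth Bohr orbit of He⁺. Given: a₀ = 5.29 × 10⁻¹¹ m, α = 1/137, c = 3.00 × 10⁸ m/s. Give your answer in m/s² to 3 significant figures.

2.83 × 10²¹ m/s²

r = n²a₀/Z = 4.23 × 10⁻¹⁰ m, v = Zαc/n = 1.09 × 10⁶ m/s
a = v²/r = (1.09 × 10⁶)² / 4.23 × 10⁻¹⁰ = 2.83 × 10²¹ m/s²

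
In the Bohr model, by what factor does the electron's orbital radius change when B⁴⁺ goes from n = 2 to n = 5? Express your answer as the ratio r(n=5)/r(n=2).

r ∝ Z^-1 · n^2; with Z fixed, r ∝ n^2.
r(n=5)/r(n=2) = (5/2)^2 = 25/4

25/4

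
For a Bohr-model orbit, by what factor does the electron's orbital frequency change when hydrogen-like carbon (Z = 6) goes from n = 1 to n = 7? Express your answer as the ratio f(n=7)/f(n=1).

1/343

f ∝ Z^2 · n^-3; with Z fixed, f ∝ n^-3.
f(n=7)/f(n=1) = (7/1)^-3 = 1/343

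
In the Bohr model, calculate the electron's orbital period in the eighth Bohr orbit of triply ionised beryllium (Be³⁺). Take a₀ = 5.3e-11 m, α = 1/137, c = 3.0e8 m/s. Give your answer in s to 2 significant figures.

4.9e-15 s

r = n²a₀/Z = 8²·5.3e-11/4 = 8.5e-10 m
v = Zαc/n = 4·0.0073·3.0e8/8 = 1.1e6 m/s
T = 2πr/v = 4.9e-15 s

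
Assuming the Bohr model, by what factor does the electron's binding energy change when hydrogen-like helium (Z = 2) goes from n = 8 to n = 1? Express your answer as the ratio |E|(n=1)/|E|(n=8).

|E| ∝ Z^2 · n^-2; with Z fixed, |E| ∝ n^-2.
|E|(n=1)/|E|(n=8) = (1/8)^-2 = 64

64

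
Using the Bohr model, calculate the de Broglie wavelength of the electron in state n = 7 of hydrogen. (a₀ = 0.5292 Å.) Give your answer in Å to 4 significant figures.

The Bohr quantisation condition is nλ = 2πr_n.
r_n = n²a₀/Z = 25.93 Å
λ = 2πr_n/n = 2π·25.93/7 = 23.28 Å

23.28 Å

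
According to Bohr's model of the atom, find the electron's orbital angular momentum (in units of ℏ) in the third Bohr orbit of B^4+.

L_n = nℏ, so L/ℏ = n = 3.

3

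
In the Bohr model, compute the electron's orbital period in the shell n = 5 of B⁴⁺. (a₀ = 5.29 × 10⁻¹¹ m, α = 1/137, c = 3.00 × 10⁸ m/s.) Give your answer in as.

759 as

r = n²a₀/Z = 5²·5.29 × 10⁻¹¹/5 = 2.64 × 10⁻¹⁰ m
v = Zαc/n = 5·0.00730·3.00 × 10⁸/5 = 2.19 × 10⁶ m/s
T = 2πr/v = 7.59 × 10⁻¹⁶ s = 759 as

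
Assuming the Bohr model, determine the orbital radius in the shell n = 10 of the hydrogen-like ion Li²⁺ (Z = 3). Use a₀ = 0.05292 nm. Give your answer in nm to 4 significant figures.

1.764 nm

r_n = n²a₀/Z = 10² × 0.05292 / 3
    = 100 × 0.05292 / 3 = 1.764 nm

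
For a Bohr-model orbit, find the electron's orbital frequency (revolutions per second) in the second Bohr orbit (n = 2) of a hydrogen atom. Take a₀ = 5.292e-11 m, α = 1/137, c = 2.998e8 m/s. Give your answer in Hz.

r = n²a₀/Z = 2.117e-10 m, v = Zαc/n = 1.094e6 m/s
f = v/(2πr) = 8.227e14 Hz

8.227e14 Hz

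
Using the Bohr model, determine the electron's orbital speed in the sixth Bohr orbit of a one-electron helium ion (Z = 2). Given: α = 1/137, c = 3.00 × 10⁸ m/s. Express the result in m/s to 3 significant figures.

7.30 × 10⁵ m/s

v_n = Zαc/n = 2 × 0.00730 × 3.00 × 10⁸ / 6
    = 7.30 × 10⁵ m/s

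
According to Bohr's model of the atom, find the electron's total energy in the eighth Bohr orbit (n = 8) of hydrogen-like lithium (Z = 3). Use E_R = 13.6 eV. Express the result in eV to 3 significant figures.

-1.91 eV

E_n = −E_R·Z²/n² = −13.6 × 3²/8² = -1.91 eV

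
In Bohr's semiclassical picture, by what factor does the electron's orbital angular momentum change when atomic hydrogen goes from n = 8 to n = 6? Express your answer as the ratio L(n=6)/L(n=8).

3/4

L = nℏ depends only on n, so L ∝ n.
L(n=6)/L(n=8) = (6/8)^1 = 3/4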